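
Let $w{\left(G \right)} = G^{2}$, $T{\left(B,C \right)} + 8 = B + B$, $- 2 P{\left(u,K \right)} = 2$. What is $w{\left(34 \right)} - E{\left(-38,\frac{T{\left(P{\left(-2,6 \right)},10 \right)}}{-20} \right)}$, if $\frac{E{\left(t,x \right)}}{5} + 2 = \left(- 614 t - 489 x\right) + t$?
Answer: $- \frac{228163}{2} \approx -1.1408 \cdot 10^{5}$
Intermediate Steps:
$P{\left(u,K \right)} = -1$ ($P{\left(u,K \right)} = \left(- \frac{1}{2}\right) 2 = -1$)
$T{\left(B,C \right)} = -8 + 2 B$ ($T{\left(B,C \right)} = -8 + \left(B + B\right) = -8 + 2 B$)
$E{\left(t,x \right)} = -10 - 3065 t - 2445 x$ ($E{\left(t,x \right)} = -10 + 5 \left(\left(- 614 t - 489 x\right) + t\right) = -10 + 5 \left(- 613 t - 489 x\right) = -10 - \left(2445 x + 3065 t\right) = -10 - 3065 t - 2445 x$)
$w{\left(34 \right)} - E{\left(-38,\frac{T{\left(P{\left(-2,6 \right)},10 \right)}}{-20} \right)} = 34^{2} - \left(-10 - -116470 - 2445 \frac{-8 + 2 \left(-1\right)}{-20}\right) = 1156 - \left(-10 + 116470 - 2445 \left(-8 - 2\right) \left(- \frac{1}{20}\right)\right) = 1156 - \left(-10 + 116470 - 2445 \left(\left(-10\right) \left(- \frac{1}{20}\right)\right)\right) = 1156 - \left(-10 + 116470 - \frac{2445}{2}\right) = 1156 - \frac{230475}{2} = - \frac{228163}{2}$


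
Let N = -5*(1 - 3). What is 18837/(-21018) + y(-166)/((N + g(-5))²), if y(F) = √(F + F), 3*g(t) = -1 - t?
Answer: -6279/7006 + 9*I*√83/578 ≈ -0.89623 + 0.14186*I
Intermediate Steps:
N = 10 (N = -5*(-2) = 10)
g(t) = -⅓ - t/3 (g(t) = (-1 - t)/3 = -⅓ - t/3)
y(F) = √2*√F (y(F) = √(2*F) = √2*√F)
18837/(-21018) + y(-166)/((N + g(-5))²) = 18837/(-21018) + (√2*√(-166))/((10 + (-⅓ - ⅓*(-5)))²) = 18837*(-1/21018) + (√2*(I*√166))/((10 + (-⅓ + 5/3))²) = -6279/7006 + (2*I*√83)/((10 + 4/3)²) = -6279/7006 + (2*I*√83)/((34/3)²) = -6279/7006 + (2*I*√83)/(1156/9) = -6279/7006 + (2*I*√83)*(9/1156) = -6279/7006 + 9*I*√83/578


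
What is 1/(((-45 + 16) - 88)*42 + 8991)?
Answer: 1/4077 ≈ 0.00024528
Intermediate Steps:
1/(((-45 + 16) - 88)*42 + 8991) = 1/((-29 - 88)*42 + 8991) = 1/(-117*42 + 8991) = 1/(-4914 + 8991) = 1/4077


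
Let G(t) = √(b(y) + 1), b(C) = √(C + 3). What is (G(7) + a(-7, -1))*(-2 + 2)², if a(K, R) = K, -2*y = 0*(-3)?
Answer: 0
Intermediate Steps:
y = 0 (y = -0*(-3) = -½*0 = 0)
b(C) = √(3 + C)
G(t) = √(1 + √3) (G(t) = √(√(3 + 0) + 1) = √(√3 + 1) = √(1 + √3))
(G(7) + a(-7, -1))*(-2 + 2)² = (√(1 + √3) - 7)*(-2 + 2)² = (-7 + √(1 + √3))*0² = (-7 + √(1 + √3))*0 = 0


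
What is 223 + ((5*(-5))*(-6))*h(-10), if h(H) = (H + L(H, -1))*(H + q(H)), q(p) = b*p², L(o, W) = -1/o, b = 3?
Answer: -430427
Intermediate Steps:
q(p) = 3*p²
h(H) = (H - 1/H)*(H + 3*H²)
223 + ((5*(-5))*(-6))*h(-10) = 223 + ((5*(-5))*(-6))*(-1 + (-10)² - 3*(-10) + 3*(-10)³) = 223 + (-25*(-6))*(-1 + 100 + 30 + 3*(-1000)) = 223 + 150*(-1 + 100 + 30 - 3000) = 223 + 150*(-2871) = 223 - 430650 = -430427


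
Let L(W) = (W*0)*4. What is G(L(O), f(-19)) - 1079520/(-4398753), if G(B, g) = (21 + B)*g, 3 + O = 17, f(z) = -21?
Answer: -646256851/1466251 ≈ -440.75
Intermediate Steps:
O = 14 (O = -3 + 17 = 14)
L(W) = 0 (L(W) = 0*4 = 0)
G(B, g) = g*(21 + B)
G(L(O), f(-19)) - 1079520/(-4398753) = -21*(21 + 0) - 1079520/(-4398753) = -21*21 - 1079520*(-1)/4398753 = -441 - 1*(-359840/1466251) = -441 + 359840/1466251 = -646256851/1466251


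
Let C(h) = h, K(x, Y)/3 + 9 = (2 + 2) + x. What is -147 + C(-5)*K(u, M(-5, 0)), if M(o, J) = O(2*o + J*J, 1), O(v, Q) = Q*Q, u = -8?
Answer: 48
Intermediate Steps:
O(v, Q) = Q²
M(o, J) = 1 (M(o, J) = 1² = 1)
K(x, Y) = -15 + 3*x (K(x, Y) = -27 + 3*((2 + 2) + x) = -27 + 3*(4 + x) = -27 + (12 + 3*x) = -15 + 3*x)
-147 + C(-5)*K(u, M(-5, 0)) = -147 - 5*(-15 + 3*(-8)) = -147 - 5*(-15 - 24) = -147 - 5*(-39) = -147 + 195 = 48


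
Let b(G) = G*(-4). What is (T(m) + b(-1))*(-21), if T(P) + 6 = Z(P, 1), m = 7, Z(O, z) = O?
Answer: -105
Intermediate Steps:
b(G) = -4*G
T(P) = -6 + P
(T(m) + b(-1))*(-21) = ((-6 + 7) - 4*(-1))*(-21) = (1 + 4)*(-21) = 5*(-21) = -105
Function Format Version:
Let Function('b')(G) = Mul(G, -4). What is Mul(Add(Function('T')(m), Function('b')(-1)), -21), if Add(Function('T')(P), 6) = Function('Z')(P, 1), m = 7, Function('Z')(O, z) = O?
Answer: -105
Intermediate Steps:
Function('b')(G) = Mul(-4, G)
Function('T')(P) = Add(-6, P)
Mul(Add(Function('T')(m), Function('b')(-1)), -21) = Mul(Add(Add(-6, 7), Mul(-4, -1)), -21) = Mul(Add(1, 4), -21) = Mul(5, -21) = -105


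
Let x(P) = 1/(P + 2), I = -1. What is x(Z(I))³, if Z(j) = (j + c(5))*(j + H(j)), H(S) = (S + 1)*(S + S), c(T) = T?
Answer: -⅛ ≈ -0.12500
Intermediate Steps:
H(S) = 2*S*(1 + S) (H(S) = (1 + S)*(2*S) = 2*S*(1 + S))
Z(j) = (5 + j)*(j + 2*j*(1 + j)) (Z(j) = (j + 5)*(j + 2*j*(1 + j)) = (5 + j)*(j + 2*j*(1 + j)))
x(P) = 1/(2 + P)
x(Z(I))³ = (1/(2 - (15 + 2*(-1)² + 13*(-1))))³ = (1/(2 - (15 + 2*1 - 13)))³ = (1/(2 - (15 + 2 - 13)))³ = (1/(2 - 1*4))³ = (1/(2 - 4))³ = (1/(-2))³ = (-½)³ = -⅛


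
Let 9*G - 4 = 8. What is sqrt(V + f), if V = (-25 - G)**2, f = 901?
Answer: 5*sqrt(574)/3 ≈ 39.930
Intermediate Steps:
G = 4/3 (G = 4/9 + (1/9)*8 = 4/9 + 8/9 = 4/3 ≈ 1.3333)
V = 6241/9 (V = (-25 - 1*4/3)**2 = (-25 - 4/3)**2 = (-79/3)**2 = 6241/9 ≈ 693.44)
sqrt(V + f) = sqrt(6241/9 + 901) = sqrt(14350/9) = 5*sqrt(574)/3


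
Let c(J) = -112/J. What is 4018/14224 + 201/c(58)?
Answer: -369137/3556 ≈ -103.81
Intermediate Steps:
4018/14224 + 201/c(58) = 4018/14224 + 201/((-112/58)) = 4018*(1/14224) + 201/((-112*1/58)) = 287/1016 + 201/(-56/29) = 287/1016 + 201*(-29/56) = 287/1016 - 5829/56 = -369137/3556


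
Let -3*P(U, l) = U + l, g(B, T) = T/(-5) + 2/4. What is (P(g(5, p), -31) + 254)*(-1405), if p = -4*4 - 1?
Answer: -2217371/6 ≈ -3.6956e+5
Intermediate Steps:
p = -17 (p = -16 - 1 = -17)
g(B, T) = ½ - T/5 (g(B, T) = T*(-⅕) + 2*(¼) = -T/5 + ½ = ½ - T/5)
P(U, l) = -U/3 - l/3 (P(U, l) = -(U + l)/3 = -U/3 - l/3)
(P(g(5, p), -31) + 254)*(-1405) = ((-(½ - ⅕*(-17))/3 - ⅓*(-31)) + 254)*(-1405) = ((-(½ + 17/5)/3 + 31/3) + 254)*(-1405) = ((-⅓*39/10 + 31/3) + 254)*(-1405) = ((-13/10 + 31/3) + 254)*(-1405) = (271/30 + 254)*(-1405) = (7891/30)*(-1405) = -2217371/6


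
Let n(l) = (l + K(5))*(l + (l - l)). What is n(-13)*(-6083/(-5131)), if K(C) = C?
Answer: 90376/733 ≈ 123.30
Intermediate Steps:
n(l) = l*(5 + l) (n(l) = (l + 5)*(l + (l - l)) = (5 + l)*(l + 0) = (5 + l)*l = l*(5 + l))
n(-13)*(-6083/(-5131)) = (-13*(5 - 13))*(-6083/(-5131)) = (-13*(-8))*(-6083*(-1/5131)) = 104*(869/733) = 90376/733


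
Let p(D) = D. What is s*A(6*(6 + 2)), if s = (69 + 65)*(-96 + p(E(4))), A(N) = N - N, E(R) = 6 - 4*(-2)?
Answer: 0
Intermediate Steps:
E(R) = 14 (E(R) = 6 + 8 = 14)
A(N) = 0
s = -10988 (s = (69 + 65)*(-96 + 14) = 134*(-82) = -10988)
s*A(6*(6 + 2)) = -10988*0 = 0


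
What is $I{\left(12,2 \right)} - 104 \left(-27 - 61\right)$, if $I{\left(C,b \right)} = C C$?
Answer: $9296$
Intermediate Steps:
$I{\left(C,b \right)} = C^{2}$
$I{\left(12,2 \right)} - 104 \left(-27 - 61\right) = 12^{2} - 104 \left(-27 - 61\right) = 144 - 104 \left(-27 - 61\right) = 144 - -9152 = 144 + 9152 = 9296$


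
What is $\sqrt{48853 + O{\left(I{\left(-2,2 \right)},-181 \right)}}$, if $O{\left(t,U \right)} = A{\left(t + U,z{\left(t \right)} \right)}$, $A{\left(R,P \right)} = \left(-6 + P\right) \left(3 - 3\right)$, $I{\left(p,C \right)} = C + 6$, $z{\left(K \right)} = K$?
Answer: $7 \sqrt{997} \approx 221.03$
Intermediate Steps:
$I{\left(p,C \right)} = 6 + C$
$A{\left(R,P \right)} = 0$ ($A{\left(R,P \right)} = \left(-6 + P\right) 0 = 0$)
$O{\left(t,U \right)} = 0$
$\sqrt{48853 + O{\left(I{\left(-2,2 \right)},-181 \right)}} = \sqrt{48853 + 0} = \sqrt{48853} = 7 \sqrt{997}$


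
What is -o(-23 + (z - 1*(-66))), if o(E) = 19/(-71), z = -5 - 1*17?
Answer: 19/71 ≈ 0.26761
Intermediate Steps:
z = -22 (z = -5 - 17 = -22)
o(E) = -19/71 (o(E) = 19*(-1/71) = -19/71)
-o(-23 + (z - 1*(-66))) = -1*(-19/71) = 19/71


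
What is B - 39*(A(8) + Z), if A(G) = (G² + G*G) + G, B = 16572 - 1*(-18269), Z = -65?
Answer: 32072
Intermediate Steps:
B = 34841 (B = 16572 + 18269 = 34841)
A(G) = G + 2*G² (A(G) = (G² + G²) + G = 2*G² + G = G + 2*G²)
B - 39*(A(8) + Z) = 34841 - 39*(8*(1 + 2*8) - 65) = 34841 - 39*(8*(1 + 16) - 65) = 34841 - 39*(8*17 - 65) = 34841 - 39*(136 - 65) = 34841 - 39*71 = 34841 - 2769 = 32072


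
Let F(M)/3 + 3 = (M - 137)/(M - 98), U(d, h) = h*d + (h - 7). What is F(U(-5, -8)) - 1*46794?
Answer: -3416283/73 ≈ -46798.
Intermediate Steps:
U(d, h) = -7 + h + d*h (U(d, h) = d*h + (-7 + h) = -7 + h + d*h)
F(M) = -9 + 3*(-137 + M)/(-98 + M) (F(M) = -9 + 3*((M - 137)/(M - 98)) = -9 + 3*((-137 + M)/(-98 + M)) = -9 + 3*(-137 + M)/(-98 + M))
F(U(-5, -8)) - 1*46794 = 3*(157 - 2*(-7 - 8 - 5*(-8)))/(-98 + (-7 - 8 - 5*(-8))) - 1*46794 = 3*(157 - 2*(-7 - 8 + 40))/(-98 + (-7 - 8 + 40)) - 46794 = 3*(157 - 2*25)/(-98 + 25) - 46794 = 3*(157 - 50)/(-73) - 46794 = 3*(-1/73)*107 - 46794 = -321/73 - 46794 = -3416283/73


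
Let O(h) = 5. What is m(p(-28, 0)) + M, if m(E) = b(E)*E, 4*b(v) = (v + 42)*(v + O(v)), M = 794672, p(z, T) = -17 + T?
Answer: 795947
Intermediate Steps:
b(v) = (5 + v)*(42 + v)/4 (b(v) = ((v + 42)*(v + 5))/4 = ((42 + v)*(5 + v))/4 = ((5 + v)*(42 + v))/4 = (5 + v)*(42 + v)/4)
m(E) = E*(105/2 + E²/4 + 47*E/4) (m(E) = (105/2 + E²/4 + 47*E/4)*E = E*(105/2 + E²/4 + 47*E/4))
m(p(-28, 0)) + M = (-17 + 0)*(210 + (-17 + 0)² + 47*(-17 + 0))/4 + 794672 = (¼)*(-17)*(210 + (-17)² + 47*(-17)) + 794672 = (¼)*(-17)*(210 + 289 - 799) + 794672 = (¼)*(-17)*(-300) + 794672 = 1275 + 794672 = 795947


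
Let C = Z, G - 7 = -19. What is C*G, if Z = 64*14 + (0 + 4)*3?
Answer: -10896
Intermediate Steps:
G = -12 (G = 7 - 19 = -12)
Z = 908 (Z = 896 + 4*3 = 896 + 12 = 908)
C = 908
C*G = 908*(-12) = -10896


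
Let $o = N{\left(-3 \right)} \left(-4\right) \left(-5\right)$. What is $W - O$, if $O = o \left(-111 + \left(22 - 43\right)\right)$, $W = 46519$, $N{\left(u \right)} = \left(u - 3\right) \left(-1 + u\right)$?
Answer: $109879$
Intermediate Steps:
$N{\left(u \right)} = \left(-1 + u\right) \left(-3 + u\right)$ ($N{\left(u \right)} = \left(-3 + u\right) \left(-1 + u\right) = \left(-1 + u\right) \left(-3 + u\right)$)
$o = 480$ ($o = \left(3 + \left(-3\right)^{2} - -12\right) \left(-4\right) \left(-5\right) = \left(3 + 9 + 12\right) \left(-4\right) \left(-5\right) = 24 \left(-4\right) \left(-5\right) = \left(-96\right) \left(-5\right) = 480$)
$O = -63360$ ($O = 480 \left(-111 + \left(22 - 43\right)\right) = 480 \left(-111 - 21\right) = 480 \left(-132\right) = -63360$)
$W - O = 46519 - -63360 = 46519 + 63360 = 109879$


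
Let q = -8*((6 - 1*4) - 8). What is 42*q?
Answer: 2016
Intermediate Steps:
q = 48 (q = -8*((6 - 4) - 8) = -8*(2 - 8) = -8*(-6) = 48)
42*q = 42*48 = 2016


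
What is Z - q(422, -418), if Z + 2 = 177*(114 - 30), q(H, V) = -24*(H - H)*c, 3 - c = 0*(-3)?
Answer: 14866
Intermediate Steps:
c = 3 (c = 3 - 0*(-3) = 3 - 1*0 = 3 + 0 = 3)
q(H, V) = 0 (q(H, V) = -24*(H - H)*3 = -0*3 = -24*0 = 0)
Z = 14866 (Z = -2 + 177*(114 - 30) = -2 + 177*84 = -2 + 14868 = 14866)
Z - q(422, -418) = 14866 - 1*0 = 14866 + 0 = 14866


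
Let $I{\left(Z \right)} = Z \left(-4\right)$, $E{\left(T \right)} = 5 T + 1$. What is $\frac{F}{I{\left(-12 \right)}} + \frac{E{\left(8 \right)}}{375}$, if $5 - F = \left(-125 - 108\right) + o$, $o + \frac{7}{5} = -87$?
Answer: $\frac{2591}{375} \approx 6.9093$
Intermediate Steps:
$o = - \frac{442}{5}$ ($o = - \frac{7}{5} - 87 = - \frac{442}{5} \approx -88.4$)
$E{\left(T \right)} = 1 + 5 T$
$I{\left(Z \right)} = - 4 Z$
$F = \frac{1632}{5}$ ($F = 5 - \left(\left(-125 - 108\right) - \frac{442}{5}\right) = 5 - \left(-233 - \frac{442}{5}\right) = 5 - - \frac{1607}{5} = 5 + \frac{1607}{5} = \frac{1632}{5} \approx 326.4$)
$\frac{F}{I{\left(-12 \right)}} + \frac{E{\left(8 \right)}}{375} = \frac{1632}{5 \left(\left(-4\right) \left(-12\right)\right)} + \frac{1 + 5 \cdot 8}{375} = \frac{1632}{5 \cdot 48} + \left(1 + 40\right) \frac{1}{375} = \frac{1632}{5} \cdot \frac{1}{48} + 41 \cdot \frac{1}{375} = \frac{34}{5} + \frac{41}{375} = \frac{2591}{375}$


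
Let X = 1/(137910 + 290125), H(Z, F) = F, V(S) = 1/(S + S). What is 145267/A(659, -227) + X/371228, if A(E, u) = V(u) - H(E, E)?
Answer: -10479554690297462453/47540388550915260 ≈ -220.43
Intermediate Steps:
V(S) = 1/(2*S)
X = 1/428035 ≈ 2.3363e-6
A(E, u) = 1/(2*u) - E
145267/A(659, -227) + X/371228 = 145267/((½)/(-227) - 1*659) + (1/428035)/371228 = 145267/((½)*(-1/227) - 659) + (1/428035)*(1/371228) = 145267/(-1/454 - 659) + 1/158898576980 = 145267/(-299187/454) + 1/158898576980 = 145267*(-454/299187) + 1/158898576980 = -65951218/299187 + 1/158898576980 = -10479554690297462453/47540388550915260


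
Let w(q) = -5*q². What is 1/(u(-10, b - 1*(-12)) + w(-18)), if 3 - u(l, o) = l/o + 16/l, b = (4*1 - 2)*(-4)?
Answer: -10/16129 ≈ -0.00062000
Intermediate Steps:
b = -8 (b = (4 - 2)*(-4) = 2*(-4) = -8)
u(l, o) = 3 - 16/l - l/o (u(l, o) = 3 - (l/o + 16/l) = 3 - (16/l + l/o) = 3 + (-16/l - l/o) = 3 - 16/l - l/o)
1/(u(-10, b - 1*(-12)) + w(-18)) = 1/((3 - 16/(-10) - 1*(-10)/(-8 - 1*(-12))) - 5*(-18)²) = 1/((3 - 16*(-⅒) - 1*(-10)/(-8 + 12)) - 5*324) = 1/((3 + 8/5 - 1*(-10)/4) - 1620) = 1/((3 + 8/5 - 1*(-10)*¼) - 1620) = 1/((3 + 8/5 + 5/2) - 1620) = 1/(71/10 - 1620) = 1/(-16129/10) = -10/16129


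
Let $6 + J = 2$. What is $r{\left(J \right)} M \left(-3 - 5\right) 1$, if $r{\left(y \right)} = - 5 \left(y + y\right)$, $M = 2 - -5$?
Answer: $-2240$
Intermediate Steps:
$J = -4$ ($J = -6 + 2 = -4$)
$M = 7$ ($M = 2 + 5 = 7$)
$r{\left(y \right)} = - 10 y$ ($r{\left(y \right)} = - 5 \cdot 2 y = - 10 y$)
$r{\left(J \right)} M \left(-3 - 5\right) 1 = \left(-10\right) \left(-4\right) 7 \left(-3 - 5\right) 1 = 40 \cdot 7 \left(\left(-8\right) 1\right) = 280 \left(-8\right) = -2240$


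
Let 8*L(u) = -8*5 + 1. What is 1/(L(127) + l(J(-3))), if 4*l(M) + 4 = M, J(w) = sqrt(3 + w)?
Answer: -8/47 ≈ -0.17021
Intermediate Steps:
l(M) = -1 + M/4
L(u) = -39/8 (L(u) = (-8*5 + 1)/8 = (-40 + 1)/8 = (1/8)*(-39) = -39/8)
1/(L(127) + l(J(-3))) = 1/(-39/8 + (-1 + sqrt(3 - 3)/4)) = 1/(-39/8 + (-1 + sqrt(0)/4)) = 1/(-39/8 + (-1 + (1/4)*0)) = 1/(-39/8 + (-1 + 0)) = 1/(-39/8 - 1) = 1/(-47/8) = -8/47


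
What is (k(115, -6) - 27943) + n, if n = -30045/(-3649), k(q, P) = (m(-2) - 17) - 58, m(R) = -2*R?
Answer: -102193041/3649 ≈ -28006.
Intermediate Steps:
k(q, P) = -71 (k(q, P) = (-2*(-2) - 17) - 58 = (4 - 17) - 58 = -13 - 58 = -71)
n = 30045/3649 (n = -30045*(-1/3649) = 30045/3649 ≈ 8.2338)
(k(115, -6) - 27943) + n = (-71 - 27943) + 30045/3649 = -28014 + 30045/3649 = -102193041/3649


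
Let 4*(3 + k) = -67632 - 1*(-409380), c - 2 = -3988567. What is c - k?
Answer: -4073999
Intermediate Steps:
c = -3988565 (c = 2 - 3988567 = -3988565)
k = 85434 (k = -3 + (-67632 - 1*(-409380))/4 = -3 + (-67632 + 409380)/4 = -3 + (¼)*341748 = -3 + 85437 = 85434)
c - k = -3988565 - 1*85434 = -3988565 - 85434 = -4073999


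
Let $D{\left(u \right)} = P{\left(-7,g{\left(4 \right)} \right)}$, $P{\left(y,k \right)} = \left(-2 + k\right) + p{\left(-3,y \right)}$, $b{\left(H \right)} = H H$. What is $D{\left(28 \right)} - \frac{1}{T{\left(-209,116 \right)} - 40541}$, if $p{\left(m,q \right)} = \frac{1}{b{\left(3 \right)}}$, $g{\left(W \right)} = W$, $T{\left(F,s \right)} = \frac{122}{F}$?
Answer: $\frac{53664170}{25419573} \approx 2.1111$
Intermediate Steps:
$b{\left(H \right)} = H^{2}$
$p{\left(m,q \right)} = \frac{1}{9}$ ($p{\left(m,q \right)} = \frac{1}{3^{2}} = \frac{1}{9}$)
$P{\left(y,k \right)} = - \frac{17}{9} + k$ ($P{\left(y,k \right)} = \left(-2 + k\right) + \frac{1}{9} = - \frac{17}{9} + k$)
$D{\left(u \right)} = \frac{19}{9}$ ($D{\left(u \right)} = - \frac{17}{9} + 4 = \frac{19}{9}$)
$D{\left(28 \right)} - \frac{1}{T{\left(-209,116 \right)} - 40541} = \frac{19}{9} - \frac{1}{\frac{122}{-209} - 40541} = \frac{19}{9} - \frac{1}{122 \left(- \frac{1}{209}\right) - 40541} = \frac{19}{9} - \frac{1}{- \frac{122}{209} - 40541} = \frac{19}{9} - \frac{1}{- \frac{8473191}{209}} = \frac{19}{9} - - \frac{209}{8473191} = \frac{19}{9} + \frac{209}{8473191} = \frac{53664170}{25419573}$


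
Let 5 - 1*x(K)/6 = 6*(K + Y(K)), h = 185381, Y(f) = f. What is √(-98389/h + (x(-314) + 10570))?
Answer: √1141211712815279/185381 ≈ 182.23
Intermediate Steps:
x(K) = 30 - 72*K (x(K) = 30 - 36*(K + K) = 30 - 36*2*K = 30 - 72*K)
√(-98389/h + (x(-314) + 10570)) = √(-98389/185381 + ((30 - 72*(-314)) + 10570)) = √(-98389*1/185381 + ((30 + 22608) + 10570)) = √(-98389/185381 + (22638 + 10570)) = √(-98389/185381 + 33208) = √(6156033859/185381) = √1141211712815279/185381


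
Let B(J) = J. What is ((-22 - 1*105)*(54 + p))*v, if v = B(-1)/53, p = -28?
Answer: 3302/53 ≈ 62.302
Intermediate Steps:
v = -1/53 ≈ -0.018868
((-22 - 1*105)*(54 + p))*v = ((-22 - 1*105)*(54 - 28))*(-1/53) = ((-22 - 105)*26)*(-1/53) = -127*26*(-1/53) = -3302*(-1/53) = 3302/53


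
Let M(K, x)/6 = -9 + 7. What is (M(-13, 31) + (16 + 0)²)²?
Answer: 59536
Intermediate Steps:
M(K, x) = -12 (M(K, x) = 6*(-9 + 7) = 6*(-2) = -12)
(M(-13, 31) + (16 + 0)²)² = (-12 + (16 + 0)²)² = (-12 + 16²)² = (-12 + 256)² = 244² = 59536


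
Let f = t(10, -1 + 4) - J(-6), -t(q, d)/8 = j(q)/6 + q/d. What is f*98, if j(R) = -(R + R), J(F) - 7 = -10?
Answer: 294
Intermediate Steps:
J(F) = -3 (J(F) = 7 - 10 = -3)
j(R) = -2*R
t(q, d) = 8*q/3 - 8*q/d (t(q, d) = -8*(-2*q/6 + q/d) = -8*(-2*q*(⅙) + q/d) = -8*(-q/3 + q/d) = 8*q/3 - 8*q/d)
f = 3 (f = (8/3)*10*(-3 + (-1 + 4))/(-1 + 4) - 1*(-3) = (8/3)*10*(-3 + 3)/3 + 3 = (8/3)*10*(⅓)*0 + 3 = 0 + 3 = 3)
f*98 = 3*98 = 294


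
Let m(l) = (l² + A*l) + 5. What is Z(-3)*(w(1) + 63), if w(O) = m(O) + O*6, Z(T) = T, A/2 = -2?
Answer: -213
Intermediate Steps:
A = -4 (A = 2*(-2) = -4)
m(l) = 5 + l² - 4*l (m(l) = (l² - 4*l) + 5 = 5 + l² - 4*l)
w(O) = 5 + O² + 2*O (w(O) = (5 + O² - 4*O) + O*6 = (5 + O² - 4*O) + 6*O = 5 + O² + 2*O)
Z(-3)*(w(1) + 63) = -3*((5 + 1² + 2*1) + 63) = -3*((5 + 1 + 2) + 63) = -3*(8 + 63) = -3*71 = -213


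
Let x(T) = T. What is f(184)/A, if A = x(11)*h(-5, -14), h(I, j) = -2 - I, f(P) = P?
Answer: 184/33 ≈ 5.5758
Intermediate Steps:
A = 33 (A = 11*(-2 - 1*(-5)) = 11*(-2 + 5) = 11*3 = 33)
f(184)/A = 184/33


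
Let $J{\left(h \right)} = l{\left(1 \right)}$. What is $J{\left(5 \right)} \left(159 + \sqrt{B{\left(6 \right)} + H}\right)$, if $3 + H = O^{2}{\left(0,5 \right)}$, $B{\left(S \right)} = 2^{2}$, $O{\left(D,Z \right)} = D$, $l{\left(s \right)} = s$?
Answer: $160$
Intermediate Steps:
$B{\left(S \right)} = 4$
$J{\left(h \right)} = 1$
$H = -3$ ($H = -3 + 0^{2} = -3 + 0 = -3$)
$J{\left(5 \right)} \left(159 + \sqrt{B{\left(6 \right)} + H}\right) = 1 \left(159 + \sqrt{4 - 3}\right) = 1 \left(159 + \sqrt{1}\right) = 1 \left(159 + 1\right) = 1 \cdot 160 = 160$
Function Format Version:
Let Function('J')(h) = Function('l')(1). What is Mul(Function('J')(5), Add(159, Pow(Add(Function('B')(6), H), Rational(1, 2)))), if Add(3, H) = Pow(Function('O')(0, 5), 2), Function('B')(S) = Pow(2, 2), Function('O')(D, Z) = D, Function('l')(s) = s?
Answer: 160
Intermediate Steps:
Function('B')(S) = 4
Function('J')(h) = 1
H = -3 (H = Add(-3, Pow(0, 2)) = Add(-3, 0) = -3)
Mul(Function('J')(5), Add(159, Pow(Add(Function('B')(6), H), Rational(1, 2)))) = Mul(1, Add(159, Pow(Add(4, -3), Rational(1, 2)))) = Mul(1, Add(159, Pow(1, Rational(1, 2)))) = Mul(1, Add(159, 1)) = Mul(1, 160) = 160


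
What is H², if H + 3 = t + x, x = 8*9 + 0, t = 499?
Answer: 322624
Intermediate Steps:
x = 72 (x = 72 + 0 = 72)
H = 568 (H = -3 + (499 + 72) = -3 + 571 = 568)
H² = 568² = 322624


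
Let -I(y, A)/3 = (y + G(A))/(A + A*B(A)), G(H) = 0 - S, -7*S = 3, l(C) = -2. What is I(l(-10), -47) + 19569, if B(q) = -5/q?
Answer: 7123083/364 ≈ 19569.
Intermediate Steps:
S = -3/7 (S = -⅐*3 = -3/7 ≈ -0.42857)
G(H) = 3/7 (G(H) = 0 - 1*(-3/7) = 0 + 3/7 = 3/7)
I(y, A) = -3*(3/7 + y)/(-5 + A) (I(y, A) = -3*(y + 3/7)/(A + A*(-5/A)) = -3*(3/7 + y)/(A - 5) = -3*(3/7 + y)/(-5 + A))
I(l(-10), -47) + 19569 = 3*(-3 - 7*(-2))/(7*(-5 - 47)) + 19569 = (3/7)*(-3 + 14)/(-52) + 19569 = (3/7)*(-1/52)*11 + 19569 = -33/364 + 19569 = 7123083/364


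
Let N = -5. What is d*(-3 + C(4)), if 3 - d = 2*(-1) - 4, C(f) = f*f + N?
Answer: 72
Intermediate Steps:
C(f) = -5 + f² (C(f) = f*f - 5 = f² - 5 = -5 + f²)
d = 9 (d = 3 - (2*(-1) - 4) = 3 - (-2 - 4) = 3 - 1*(-6) = 3 + 6 = 9)
d*(-3 + C(4)) = 9*(-3 + (-5 + 4²)) = 9*(-3 + (-5 + 16)) = 9*(-3 + 11) = 9*8 = 72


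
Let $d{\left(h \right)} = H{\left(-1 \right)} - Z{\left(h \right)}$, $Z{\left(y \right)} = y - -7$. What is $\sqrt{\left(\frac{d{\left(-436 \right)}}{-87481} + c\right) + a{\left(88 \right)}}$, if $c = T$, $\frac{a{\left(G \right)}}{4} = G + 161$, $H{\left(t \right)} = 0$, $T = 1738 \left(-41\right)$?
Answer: $\frac{i \sqrt{537709879243931}}{87481} \approx 265.07 i$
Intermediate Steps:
$Z{\left(y \right)} = 7 + y$ ($Z{\left(y \right)} = y + 7 = 7 + y$)
$T = -71258$
$a{\left(G \right)} = 644 + 4 G$ ($a{\left(G \right)} = 4 \left(G + 161\right) = 4 \left(161 + G\right) = 644 + 4 G$)
$d{\left(h \right)} = -7 - h$ ($d{\left(h \right)} = 0 - \left(7 + h\right) = -7 - h$)
$c = -71258$
$\sqrt{\left(\frac{d{\left(-436 \right)}}{-87481} + c\right) + a{\left(88 \right)}} = \sqrt{\left(\frac{-7 - -436}{-87481} - 71258\right) + \left(644 + 4 \cdot 88\right)} = \sqrt{\left(\left(-7 + 436\right) \left(- \frac{1}{87481}\right) - 71258\right) + \left(644 + 352\right)} = \sqrt{\left(429 \left(- \frac{1}{87481}\right) - 71258\right) + 996} = \sqrt{\left(- \frac{429}{87481} - 71258\right) + 996} = \sqrt{- \frac{6233721527}{87481} + 996} = \sqrt{- \frac{6146590451}{87481}} = \frac{i \sqrt{537709879243931}}{87481}$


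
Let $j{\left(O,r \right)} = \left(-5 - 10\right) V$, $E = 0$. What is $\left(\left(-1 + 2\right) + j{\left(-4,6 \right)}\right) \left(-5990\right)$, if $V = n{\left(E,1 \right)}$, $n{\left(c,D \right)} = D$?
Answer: $83860$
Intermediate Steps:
$V = 1$
$j{\left(O,r \right)} = -15$ ($j{\left(O,r \right)} = \left(-5 - 10\right) 1 = \left(-15\right) 1 = -15$)
$\left(\left(-1 + 2\right) + j{\left(-4,6 \right)}\right) \left(-5990\right) = \left(\left(-1 + 2\right) - 15\right) \left(-5990\right) = \left(1 - 15\right) \left(-5990\right) = \left(-14\right) \left(-5990\right) = 83860$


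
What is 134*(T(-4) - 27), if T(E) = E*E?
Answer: -1474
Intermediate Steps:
T(E) = E²
134*(T(-4) - 27) = 134*((-4)² - 27) = 134*(16 - 27) = 134*(-11) = -1474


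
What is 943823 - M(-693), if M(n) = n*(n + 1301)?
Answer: 1365167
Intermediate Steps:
M(n) = n*(1301 + n)
943823 - M(-693) = 943823 - (-693)*(1301 - 693) = 943823 - (-693)*608 = 943823 - 1*(-421344) = 943823 + 421344 = 1365167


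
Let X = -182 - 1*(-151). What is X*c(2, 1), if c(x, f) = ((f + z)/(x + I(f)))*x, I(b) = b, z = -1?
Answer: 0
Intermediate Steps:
X = -31 (X = -182 + 151 = -31)
c(x, f) = x*(-1 + f)/(f + x) (c(x, f) = ((f - 1)/(x + f))*x = ((-1 + f)/(f + x))*x = x*(-1 + f)/(f + x))
X*c(2, 1) = -62*(-1 + 1)/(1 + 2) = -62*0/3 = -31*0 = 0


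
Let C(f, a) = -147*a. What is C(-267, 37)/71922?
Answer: -1813/23974 ≈ -0.075624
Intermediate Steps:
C(-267, 37)/71922 = -147*37/71922 = -5439*1/71922 = -1813/23974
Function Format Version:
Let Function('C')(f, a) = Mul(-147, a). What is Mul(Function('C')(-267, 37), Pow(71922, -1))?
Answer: Rational(-1813, 23974) ≈ -0.075624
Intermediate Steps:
Mul(Function('C')(-267, 37), Pow(71922, -1)) = Mul(Mul(-147, 37), Pow(71922, -1)) = Mul(-5439, Rational(1, 71922)) = Rational(-1813, 23974)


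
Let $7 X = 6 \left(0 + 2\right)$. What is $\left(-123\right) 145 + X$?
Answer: $- \frac{124833}{7} \approx -17833.0$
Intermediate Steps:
$X = \frac{12}{7}$ ($X = \frac{6 \left(0 + 2\right)}{7} = \frac{6 \cdot 2}{7} = \frac{1}{7} \cdot 12 = \frac{12}{7} \approx 1.7143$)
$\left(-123\right) 145 + X = \left(-123\right) 145 + \frac{12}{7} = -17835 + \frac{12}{7} = - \frac{124833}{7}$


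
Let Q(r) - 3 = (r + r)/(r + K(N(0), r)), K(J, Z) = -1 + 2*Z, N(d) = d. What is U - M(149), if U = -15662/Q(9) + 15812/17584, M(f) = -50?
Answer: -110538979/26376 ≈ -4190.9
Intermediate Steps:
Q(r) = 3 + 2*r/(-1 + 3*r) (Q(r) = 3 + (r + r)/(r + (-1 + 2*r)) = 3 + (2*r)/(-1 + 3*r) = 3 + 2*r/(-1 + 3*r))
U = -111857779/26376 (U = -15662*(-1 + 3*9)/(-3 + 11*9) + 15812/17584 = -15662*(-1 + 27)/(-3 + 99) + 15812*(1/17584) = -15662/(96/26) + 3953/4396 = -15662/((1/26)*96) + 3953/4396 = -15662/48/13 + 3953/4396 = -15662*13/48 + 3953/4396 = -101803/24 + 3953/4396 = -111857779/26376 ≈ -4240.9)
U - M(149) = -111857779/26376 - 1*(-50) = -111857779/26376 + 50 = -110538979/26376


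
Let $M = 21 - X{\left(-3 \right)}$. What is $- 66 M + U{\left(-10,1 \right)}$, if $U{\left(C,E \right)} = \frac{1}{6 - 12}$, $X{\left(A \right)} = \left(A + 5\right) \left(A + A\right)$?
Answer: $- \frac{13069}{6} \approx -2178.2$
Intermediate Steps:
$X{\left(A \right)} = 2 A \left(5 + A\right)$ ($X{\left(A \right)} = \left(5 + A\right) 2 A = 2 A \left(5 + A\right)$)
$M = 33$ ($M = 21 - 2 \left(-3\right) \left(5 - 3\right) = 21 - 2 \left(-3\right) 2 = 21 - -12 = 21 + 12 = 33$)
$U{\left(C,E \right)} = - \frac{1}{6}$ ($U{\left(C,E \right)} = \frac{1}{6 - 12} = \frac{1}{-6} = - \frac{1}{6}$)
$- 66 M + U{\left(-10,1 \right)} = \left(-66\right) 33 - \frac{1}{6} = -2178 - \frac{1}{6} = - \frac{13069}{6}$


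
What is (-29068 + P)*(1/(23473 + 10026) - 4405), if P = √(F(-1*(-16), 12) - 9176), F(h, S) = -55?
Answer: 4289364016392/33499 - 147563094*I*√9231/33499 ≈ 1.2804e+8 - 4.2322e+5*I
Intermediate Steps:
P = I*√9231 (P = √(-55 - 9176) = √(-9231) = I*√9231 ≈ 96.078*I)
(-29068 + P)*(1/(23473 + 10026) - 4405) = (-29068 + I*√9231)*(1/(23473 + 10026) - 4405) = (-29068 + I*√9231)*(1/33499 - 4405) = (-29068 + I*√9231)*(-147563094/33499) = 4289364016392/33499 - 147563094*I*√9231/33499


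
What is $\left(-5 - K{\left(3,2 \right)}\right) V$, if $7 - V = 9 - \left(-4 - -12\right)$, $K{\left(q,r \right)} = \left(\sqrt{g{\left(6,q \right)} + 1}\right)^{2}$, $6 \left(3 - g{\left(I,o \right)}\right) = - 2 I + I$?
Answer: $-60$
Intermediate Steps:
$g{\left(I,o \right)} = 3 + \frac{I}{6}$ ($g{\left(I,o \right)} = 3 - \frac{- 2 I + I}{6} = 3 - \frac{\left(-1\right) I}{6} = 3 + \frac{I}{6}$)
$K{\left(q,r \right)} = 5$ ($K{\left(q,r \right)} = \left(\sqrt{\left(3 + \frac{1}{6} \cdot 6\right) + 1}\right)^{2} = \left(\sqrt{\left(3 + 1\right) + 1}\right)^{2} = \left(\sqrt{4 + 1}\right)^{2} = \left(\sqrt{5}\right)^{2} = 5$)
$V = 6$ ($V = 7 - \left(9 - \left(-4 - -12\right)\right) = 7 - \left(9 - \left(-4 + 12\right)\right) = 7 - \left(9 - 8\right) = 7 - 1 = 6$)
$\left(-5 - K{\left(3,2 \right)}\right) V = \left(-5 - 5\right) 6 = \left(-10\right) 6 = -60$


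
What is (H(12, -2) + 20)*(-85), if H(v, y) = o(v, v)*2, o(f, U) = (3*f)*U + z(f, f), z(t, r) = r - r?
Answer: -75140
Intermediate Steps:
z(t, r) = 0
o(f, U) = 3*U*f (o(f, U) = (3*f)*U + 0 = 3*U*f + 0 = 3*U*f)
H(v, y) = 6*v**2 (H(v, y) = (3*v*v)*2 = (3*v**2)*2 = 6*v**2)
(H(12, -2) + 20)*(-85) = (6*12**2 + 20)*(-85) = (6*144 + 20)*(-85) = (864 + 20)*(-85) = 884*(-85) = -75140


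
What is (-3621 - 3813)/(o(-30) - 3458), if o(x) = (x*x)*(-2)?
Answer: 3717/2629 ≈ 1.4138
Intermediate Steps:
o(x) = -2*x² (o(x) = x²*(-2) = -2*x²)
(-3621 - 3813)/(o(-30) - 3458) = (-3621 - 3813)/(-2*(-30)² - 3458) = -7434/(-2*900 - 3458) = -7434/(-1800 - 3458) = -7434/(-5258) = -7434*(-1/5258) = 3717/2629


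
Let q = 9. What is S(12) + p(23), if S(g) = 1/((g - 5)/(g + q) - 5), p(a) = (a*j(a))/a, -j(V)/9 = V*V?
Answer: -66657/14 ≈ -4761.2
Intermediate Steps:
j(V) = -9*V² (j(V) = -9*V*V = -9*V²)
p(a) = -9*a² (p(a) = (a*(-9*a²))/a = (-9*a³)/a = -9*a²)
S(g) = 1/(-5 + (-5 + g)/(9 + g)) (S(g) = 1/((g - 5)/(g + 9) - 5) = 1/((-5 + g)/(9 + g) - 5) = 1/(-5 + (-5 + g)/(9 + g)))
S(12) + p(23) = (-9 - 1*12)/(2*(25 + 2*12)) - 9*23² = (-9 - 12)/(2*(25 + 24)) - 9*529 = (½)*(-21)/49 - 4761 = (½)*(1/49)*(-21) - 4761 = -3/14 - 4761 = -66657/14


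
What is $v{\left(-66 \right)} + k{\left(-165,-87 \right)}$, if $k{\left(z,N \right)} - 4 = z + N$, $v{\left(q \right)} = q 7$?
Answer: $-710$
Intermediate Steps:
$v{\left(q \right)} = 7 q$
$k{\left(z,N \right)} = 4 + N + z$ ($k{\left(z,N \right)} = 4 + \left(z + N\right) = 4 + \left(N + z\right) = 4 + N + z$)
$v{\left(-66 \right)} + k{\left(-165,-87 \right)} = 7 \left(-66\right) - 248 = -462 - 248 = -710$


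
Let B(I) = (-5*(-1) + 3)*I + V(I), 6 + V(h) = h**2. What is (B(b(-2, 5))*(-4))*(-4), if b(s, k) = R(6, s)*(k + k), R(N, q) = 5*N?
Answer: 1478304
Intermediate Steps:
V(h) = -6 + h**2
b(s, k) = 60*k (b(s, k) = (5*6)*(k + k) = 30*(2*k) = 60*k)
B(I) = -6 + I**2 + 8*I (B(I) = (-5*(-1) + 3)*I + (-6 + I**2) = (5 + 3)*I + (-6 + I**2) = 8*I + (-6 + I**2) = -6 + I**2 + 8*I)
(B(b(-2, 5))*(-4))*(-4) = ((-6 + (60*5)**2 + 8*(60*5))*(-4))*(-4) = ((-6 + 300**2 + 8*300)*(-4))*(-4) = ((-6 + 90000 + 2400)*(-4))*(-4) = (92394*(-4))*(-4) = -369576*(-4) = 1478304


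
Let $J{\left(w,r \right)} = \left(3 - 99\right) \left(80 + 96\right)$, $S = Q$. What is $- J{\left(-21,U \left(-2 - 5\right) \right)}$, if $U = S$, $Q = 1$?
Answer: $16896$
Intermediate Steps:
$S = 1$
$U = 1$
$J{\left(w,r \right)} = -16896$ ($J{\left(w,r \right)} = \left(-96\right) 176 = -16896$)
$- J{\left(-21,U \left(-2 - 5\right) \right)} = \left(-1\right) \left(-16896\right) = 16896$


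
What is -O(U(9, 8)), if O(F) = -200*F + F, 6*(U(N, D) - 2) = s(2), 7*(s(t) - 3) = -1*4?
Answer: 20099/42 ≈ 478.55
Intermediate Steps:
s(t) = 17/7 (s(t) = 3 + (-1*4)/7 = 3 + (1/7)*(-4) = 3 - 4/7 = 17/7)
U(N, D) = 101/42 (U(N, D) = 2 + (1/6)*(17/7) = 2 + 17/42 = 101/42)
O(F) = -199*F
-O(U(9, 8)) = -(-199)*101/42 = -1*(-20099/42) = 20099/42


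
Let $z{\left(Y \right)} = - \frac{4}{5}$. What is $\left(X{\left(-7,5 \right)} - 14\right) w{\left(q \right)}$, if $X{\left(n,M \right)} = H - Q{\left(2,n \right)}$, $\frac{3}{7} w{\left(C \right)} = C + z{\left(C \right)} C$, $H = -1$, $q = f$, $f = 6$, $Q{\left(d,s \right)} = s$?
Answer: $- \frac{112}{5} \approx -22.4$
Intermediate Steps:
$z{\left(Y \right)} = - \frac{4}{5}$ ($z{\left(Y \right)} = \left(-4\right) \frac{1}{5} = - \frac{4}{5}$)
$q = 6$
$w{\left(C \right)} = \frac{7 C}{15}$ ($w{\left(C \right)} = \frac{7 \left(C - \frac{4 C}{5}\right)}{3} = \frac{7 \frac{C}{5}}{3} = \frac{7 C}{15}$)
$X{\left(n,M \right)} = -1 - n$
$\left(X{\left(-7,5 \right)} - 14\right) w{\left(q \right)} = \left(\left(-1 - -7\right) - 14\right) \frac{7}{15} \cdot 6 = \left(\left(-1 + 7\right) - 14\right) \frac{14}{5} = \left(6 - 14\right) \frac{14}{5} = \left(-8\right) \frac{14}{5} = - \frac{112}{5}$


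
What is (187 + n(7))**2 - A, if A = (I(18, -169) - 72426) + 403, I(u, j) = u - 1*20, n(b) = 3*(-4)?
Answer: 102650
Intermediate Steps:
n(b) = -12
I(u, j) = -20 + u (I(u, j) = u - 20 = -20 + u)
A = -72025 (A = ((-20 + 18) - 72426) + 403 = (-2 - 72426) + 403 = -72428 + 403 = -72025)
(187 + n(7))**2 - A = (187 - 12)**2 - 1*(-72025) = 175**2 + 72025 = 30625 + 72025 = 102650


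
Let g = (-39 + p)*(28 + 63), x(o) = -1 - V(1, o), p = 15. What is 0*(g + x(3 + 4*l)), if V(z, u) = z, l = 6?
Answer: 0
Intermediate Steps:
x(o) = -2 (x(o) = -1 - 1*1 = -1 - 1 = -2)
g = -2184 (g = (-39 + 15)*(28 + 63) = -24*91 = -2184)
0*(g + x(3 + 4*l)) = 0*(-2184 - 2) = 0*(-2186) = 0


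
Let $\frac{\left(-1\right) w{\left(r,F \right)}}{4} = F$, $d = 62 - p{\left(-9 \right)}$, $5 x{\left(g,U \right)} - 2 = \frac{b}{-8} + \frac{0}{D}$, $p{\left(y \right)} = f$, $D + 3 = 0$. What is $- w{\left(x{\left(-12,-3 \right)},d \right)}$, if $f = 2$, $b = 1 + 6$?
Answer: $240$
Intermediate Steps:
$b = 7$
$D = -3$ ($D = -3 + 0 = -3$)
$p{\left(y \right)} = 2$
$x{\left(g,U \right)} = \frac{9}{40}$ ($x{\left(g,U \right)} = \frac{2}{5} + \frac{\frac{7}{-8} + \frac{0}{-3}}{5} = \frac{2}{5} + \frac{7 \left(- \frac{1}{8}\right) + 0 \left(- \frac{1}{3}\right)}{5} = \frac{2}{5} + \frac{- \frac{7}{8} + 0}{5} = \frac{2}{5} + \frac{1}{5} \left(- \frac{7}{8}\right) = \frac{2}{5} - \frac{7}{40} = \frac{9}{40}$)
$d = 60$ ($d = 62 - 2 = 60$)
$w{\left(r,F \right)} = - 4 F$
$- w{\left(x{\left(-12,-3 \right)},d \right)} = - \left(-4\right) 60 = \left(-1\right) \left(-240\right) = 240$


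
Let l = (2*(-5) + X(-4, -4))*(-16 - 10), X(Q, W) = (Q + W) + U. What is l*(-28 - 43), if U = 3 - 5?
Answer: -36920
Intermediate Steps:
U = -2
X(Q, W) = -2 + Q + W (X(Q, W) = (Q + W) - 2 = -2 + Q + W)
l = 520 (l = (2*(-5) + (-2 - 4 - 4))*(-16 - 10) = (-10 - 10)*(-26) = -20*(-26) = 520)
l*(-28 - 43) = 520*(-28 - 43) = 520*(-71) = -36920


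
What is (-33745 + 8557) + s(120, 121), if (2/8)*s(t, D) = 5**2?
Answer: -25088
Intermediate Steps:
s(t, D) = 100 (s(t, D) = 4*5**2 = 4*25 = 100)
(-33745 + 8557) + s(120, 121) = (-33745 + 8557) + 100 = -25188 + 100 = -25088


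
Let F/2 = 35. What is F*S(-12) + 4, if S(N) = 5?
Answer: 354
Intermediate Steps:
F = 70 (F = 2*35 = 70)
F*S(-12) + 4 = 70*5 + 4 = 350 + 4 = 354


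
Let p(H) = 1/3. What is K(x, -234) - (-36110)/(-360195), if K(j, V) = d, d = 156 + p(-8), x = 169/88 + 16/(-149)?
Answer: 3751625/24013 ≈ 156.23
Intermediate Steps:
x = 23773/13112 (x = 169*(1/88) + 16*(-1/149) = 169/88 - 16/149 = 23773/13112 ≈ 1.8131)
p(H) = 1/3
d = 469/3 (d = 156 + 1/3 = 469/3 ≈ 156.33)
K(j, V) = 469/3
K(x, -234) - (-36110)/(-360195) = 469/3 - (-36110)/(-360195) = 469/3 - (-36110)*(-1)/360195 = 469/3 - 1*7222/72039 = 469/3 - 7222/72039 = 3751625/24013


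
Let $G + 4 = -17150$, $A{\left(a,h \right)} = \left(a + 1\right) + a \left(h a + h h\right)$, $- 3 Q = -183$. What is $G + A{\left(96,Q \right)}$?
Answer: $902335$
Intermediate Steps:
$Q = 61$ ($Q = \left(- \frac{1}{3}\right) \left(-183\right) = 61$)
$A{\left(a,h \right)} = 1 + a + a \left(h^{2} + a h\right)$ ($A{\left(a,h \right)} = \left(1 + a\right) + a \left(a h + h^{2}\right) = \left(1 + a\right) + a \left(h^{2} + a h\right) = 1 + a + a \left(h^{2} + a h\right)$)
$G = -17154$ ($G = -4 - 17150 = -17154$)
$G + A{\left(96,Q \right)} = -17154 + \left(1 + 96 + 96 \cdot 61^{2} + 61 \cdot 96^{2}\right) = -17154 + \left(1 + 96 + 96 \cdot 3721 + 61 \cdot 9216\right) = -17154 + \left(1 + 96 + 357216 + 562176\right) = -17154 + 919489 = 902335$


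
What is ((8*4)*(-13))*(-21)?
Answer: 8736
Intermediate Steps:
((8*4)*(-13))*(-21) = (32*(-13))*(-21) = -416*(-21) = 8736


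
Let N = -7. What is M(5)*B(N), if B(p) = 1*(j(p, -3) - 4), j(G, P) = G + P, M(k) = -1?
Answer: 14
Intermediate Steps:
B(p) = -7 + p (B(p) = 1*((p - 3) - 4) = 1*((-3 + p) - 4) = 1*(-7 + p) = -7 + p)
M(5)*B(N) = -(-7 - 7) = -1*(-14) = 14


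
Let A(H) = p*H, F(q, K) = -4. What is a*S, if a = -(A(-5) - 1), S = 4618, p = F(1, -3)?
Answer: -87742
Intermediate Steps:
p = -4
A(H) = -4*H
a = -19 (a = -(-4*(-5) - 1) = -(20 - 1) = -1*19 = -19)
a*S = -19*4618 = -87742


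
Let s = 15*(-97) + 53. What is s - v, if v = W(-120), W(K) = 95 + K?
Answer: -1377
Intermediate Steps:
v = -25 (v = 95 - 120 = -25)
s = -1402 (s = -1455 + 53 = -1402)
s - v = -1402 - 1*(-25) = -1402 + 25 = -1377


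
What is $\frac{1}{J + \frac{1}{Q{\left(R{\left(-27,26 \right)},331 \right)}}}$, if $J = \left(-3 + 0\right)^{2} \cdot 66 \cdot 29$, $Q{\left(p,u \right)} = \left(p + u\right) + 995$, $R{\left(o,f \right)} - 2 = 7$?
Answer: $\frac{1335}{22996711} \approx 5.8052 \cdot 10^{-5}$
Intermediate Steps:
$R{\left(o,f \right)} = 9$ ($R{\left(o,f \right)} = 2 + 7 = 9$)
$Q{\left(p,u \right)} = 995 + p + u$
$J = 17226$ ($J = \left(-3\right)^{2} \cdot 66 \cdot 29 = 9 \cdot 66 \cdot 29 = 594 \cdot 29 = 17226$)
$\frac{1}{J + \frac{1}{Q{\left(R{\left(-27,26 \right)},331 \right)}}} = \frac{1}{17226 + \frac{1}{995 + 9 + 331}} = \frac{1}{17226 + \frac{1}{1335}} = \frac{1}{\frac{22996711}{1335}} = \frac{1335}{22996711}$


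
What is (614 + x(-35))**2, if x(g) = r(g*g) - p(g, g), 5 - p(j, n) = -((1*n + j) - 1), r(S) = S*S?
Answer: 2253916703025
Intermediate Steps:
r(S) = S**2
p(j, n) = 4 + j + n (p(j, n) = 5 - (-1)*((1*n + j) - 1) = 5 - (-1)*((n + j) - 1) = 5 - (-1)*((j + n) - 1) = 5 - (-1)*(-1 + j + n) = 5 - (1 - j - n) = 5 + (-1 + j + n) = 4 + j + n)
x(g) = -4 + g**4 - 2*g (x(g) = (g*g)**2 - (4 + g + g) = (g**2)**2 - (4 + 2*g) = g**4 + (-4 - 2*g) = -4 + g**4 - 2*g)
(614 + x(-35))**2 = (614 + (-4 + (-35)**4 - 2*(-35)))**2 = (614 + (-4 + 1500625 + 70))**2 = (614 + 1500691)**2 = 1501305**2 = 2253916703025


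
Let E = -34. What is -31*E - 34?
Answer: 1020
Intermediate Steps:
-31*E - 34 = -31*(-34) - 34 = 1054 - 34 = 1020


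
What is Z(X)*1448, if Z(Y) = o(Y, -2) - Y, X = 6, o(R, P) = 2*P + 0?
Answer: -14480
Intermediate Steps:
o(R, P) = 2*P
Z(Y) = -4 - Y (Z(Y) = 2*(-2) - Y = -4 - Y)
Z(X)*1448 = (-4 - 1*6)*1448 = (-4 - 6)*1448 = -10*1448 = -14480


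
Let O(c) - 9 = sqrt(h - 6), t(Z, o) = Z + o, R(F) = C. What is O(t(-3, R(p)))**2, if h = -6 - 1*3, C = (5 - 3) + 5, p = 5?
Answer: (9 + I*sqrt(15))**2 ≈ 66.0 + 69.714*I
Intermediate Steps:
C = 7 (C = 2 + 5 = 7)
R(F) = 7
h = -9 (h = -6 - 3 = -9)
O(c) = 9 + I*sqrt(15) (O(c) = 9 + sqrt(-9 - 6) = 9 + sqrt(-15) = 9 + I*sqrt(15))
O(t(-3, R(p)))**2 = (9 + I*sqrt(15))**2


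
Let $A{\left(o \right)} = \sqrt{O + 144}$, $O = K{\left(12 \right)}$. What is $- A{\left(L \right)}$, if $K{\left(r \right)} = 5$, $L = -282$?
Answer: $- \sqrt{149} \approx -12.207$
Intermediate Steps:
$O = 5$
$A{\left(o \right)} = \sqrt{149}$ ($A{\left(o \right)} = \sqrt{5 + 144} = \sqrt{149}$)
$- A{\left(L \right)} = - \sqrt{149}$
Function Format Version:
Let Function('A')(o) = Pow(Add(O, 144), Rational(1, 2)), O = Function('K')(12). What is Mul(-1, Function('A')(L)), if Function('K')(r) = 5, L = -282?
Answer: Mul(-1, Pow(149, Rational(1, 2))) ≈ -12.207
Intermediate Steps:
O = 5
Function('A')(o) = Pow(149, Rational(1, 2)) (Function('A')(o) = Pow(Add(5, 144), Rational(1, 2)) = Pow(149, Rational(1, 2)))
Mul(-1, Function('A')(L)) = Mul(-1, Pow(149, Rational(1, 2)))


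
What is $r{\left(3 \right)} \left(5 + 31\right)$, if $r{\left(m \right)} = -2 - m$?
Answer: $-180$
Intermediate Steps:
$r{\left(3 \right)} \left(5 + 31\right) = \left(-2 - 3\right) \left(5 + 31\right) = \left(-2 - 3\right) 36 = \left(-5\right) 36 = -180$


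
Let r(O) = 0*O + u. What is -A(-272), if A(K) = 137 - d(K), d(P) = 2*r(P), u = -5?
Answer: -147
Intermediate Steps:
r(O) = -5 (r(O) = 0*O - 5 = 0 - 5 = -5)
d(P) = -10 (d(P) = 2*(-5) = -10)
A(K) = 147 (A(K) = 137 - 1*(-10) = 137 + 10 = 147)
-A(-272) = -1*147 = -147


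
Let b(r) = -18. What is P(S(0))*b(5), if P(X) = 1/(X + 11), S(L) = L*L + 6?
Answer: -18/17 ≈ -1.0588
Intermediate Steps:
S(L) = 6 + L² (S(L) = L² + 6 = 6 + L²)
P(X) = 1/(11 + X)
P(S(0))*b(5) = -18/(11 + (6 + 0²)) = -18/(11 + (6 + 0)) = -18/(11 + 6) = -18/17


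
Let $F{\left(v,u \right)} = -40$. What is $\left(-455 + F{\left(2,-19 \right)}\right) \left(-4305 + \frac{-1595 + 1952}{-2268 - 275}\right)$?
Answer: $\frac{5419246140}{2543} \approx 2.131 \cdot 10^{6}$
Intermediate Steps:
$\left(-455 + F{\left(2,-19 \right)}\right) \left(-4305 + \frac{-1595 + 1952}{-2268 - 275}\right) = \left(-455 - 40\right) \left(-4305 + \frac{-1595 + 1952}{-2268 - 275}\right) = - 495 \left(-4305 + \frac{357}{-2543}\right) = - 495 \left(-4305 + 357 \left(- \frac{1}{2543}\right)\right) = - 495 \left(-4305 - \frac{357}{2543}\right) = \left(-495\right) \left(- \frac{10947972}{2543}\right) = \frac{5419246140}{2543}$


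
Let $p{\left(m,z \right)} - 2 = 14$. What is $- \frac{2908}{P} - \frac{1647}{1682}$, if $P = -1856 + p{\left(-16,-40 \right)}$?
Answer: $\frac{232597}{386860} \approx 0.60124$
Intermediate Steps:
$p{\left(m,z \right)} = 16$ ($p{\left(m,z \right)} = 2 + 14 = 16$)
$P = -1840$ ($P = -1856 + 16 = -1840$)
$- \frac{2908}{P} - \frac{1647}{1682} = - \frac{2908}{-1840} - \frac{1647}{1682} = \left(-2908\right) \left(- \frac{1}{1840}\right) - \frac{1647}{1682} = \frac{727}{460} - \frac{1647}{1682} = \frac{232597}{386860}$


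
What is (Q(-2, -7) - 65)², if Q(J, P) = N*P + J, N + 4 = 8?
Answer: 9025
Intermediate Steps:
N = 4 (N = -4 + 8 = 4)
Q(J, P) = J + 4*P (Q(J, P) = 4*P + J = J + 4*P)
(Q(-2, -7) - 65)² = ((-2 + 4*(-7)) - 65)² = ((-2 - 28) - 65)² = (-30 - 65)² = (-95)² = 9025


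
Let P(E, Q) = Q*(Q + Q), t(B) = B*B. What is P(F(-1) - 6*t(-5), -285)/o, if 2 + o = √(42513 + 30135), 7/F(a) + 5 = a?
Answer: 81225/18161 + 243675*√2018/18161 ≈ 607.21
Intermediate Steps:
F(a) = 7/(-5 + a)
t(B) = B²
P(E, Q) = 2*Q² (P(E, Q) = Q*(2*Q) = 2*Q²)
o = -2 + 6*√2018 (o = -2 + √(42513 + 30135) = -2 + √72648 = -2 + 6*√2018 ≈ 267.53)
P(F(-1) - 6*t(-5), -285)/o = (2*(-285)²)/(-2 + 6*√2018) = (2*81225)/(-2 + 6*√2018) = 162450/(-2 + 6*√2018)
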